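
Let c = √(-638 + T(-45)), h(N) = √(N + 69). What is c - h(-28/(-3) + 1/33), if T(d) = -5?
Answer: -√9482/11 + I*√643 ≈ -8.8523 + 25.357*I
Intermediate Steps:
h(N) = √(69 + N)
c = I*√643 (c = √(-638 - 5) = √(-643) = I*√643 ≈ 25.357*I)
c - h(-28/(-3) + 1/33) = I*√643 - √(69 + (-28/(-3) + 1/33)) = I*√643 - √(69 + (-28*(-⅓) + 1*(1/33))) = I*√643 - √(69 + (28/3 + 1/33)) = I*√643 - √(69 + 103/11) = I*√643 - √(862/11) = I*√643 - √9482/11 = -√9482/11 + I*√643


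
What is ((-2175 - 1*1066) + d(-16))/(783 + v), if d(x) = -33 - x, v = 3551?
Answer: -1629/2167 ≈ -0.75173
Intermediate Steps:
((-2175 - 1*1066) + d(-16))/(783 + v) = ((-2175 - 1*1066) + (-33 - 1*(-16)))/(783 + 3551) = ((-2175 - 1066) + (-33 + 16))/4334 = (-3241 - 17)*(1/4334) = -3258*1/4334 = -1629/2167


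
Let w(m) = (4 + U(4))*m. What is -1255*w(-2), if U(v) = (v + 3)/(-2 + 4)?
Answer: 18825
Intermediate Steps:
U(v) = 3/2 + v/2 (U(v) = (3 + v)/2 = (3 + v)*(½) = 3/2 + v/2)
w(m) = 15*m/2 (w(m) = (4 + (3/2 + (½)*4))*m = (4 + (3/2 + 2))*m = (4 + 7/2)*m = 15*m/2)
-1255*w(-2) = -18825*(-2)/2 = -1255*(-15) = 18825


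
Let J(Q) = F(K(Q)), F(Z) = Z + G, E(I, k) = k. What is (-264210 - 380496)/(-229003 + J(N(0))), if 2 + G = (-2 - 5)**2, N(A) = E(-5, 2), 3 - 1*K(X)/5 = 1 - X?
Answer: 107451/38156 ≈ 2.8161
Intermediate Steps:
K(X) = 10 + 5*X (K(X) = 15 - 5*(1 - X) = 15 + (-5 + 5*X) = 10 + 5*X)
N(A) = 2
G = 47 (G = -2 + (-2 - 5)**2 = -2 + (-7)**2 = -2 + 49 = 47)
F(Z) = 47 + Z (F(Z) = Z + 47 = 47 + Z)
J(Q) = 57 + 5*Q (J(Q) = 47 + (10 + 5*Q) = 57 + 5*Q)
(-264210 - 380496)/(-229003 + J(N(0))) = (-264210 - 380496)/(-229003 + (57 + 5*2)) = -644706/(-229003 + (57 + 10)) = -644706/(-229003 + 67) = -644706/(-228936) = -644706*(-1/228936) = 107451/38156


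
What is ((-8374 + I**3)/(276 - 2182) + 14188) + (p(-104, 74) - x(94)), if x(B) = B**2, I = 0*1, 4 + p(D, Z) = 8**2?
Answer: 5161823/953 ≈ 5416.4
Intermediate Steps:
p(D, Z) = 60 (p(D, Z) = -4 + 8**2 = -4 + 64 = 60)
I = 0
((-8374 + I**3)/(276 - 2182) + 14188) + (p(-104, 74) - x(94)) = ((-8374 + 0**3)/(276 - 2182) + 14188) + (60 - 1*94**2) = ((-8374 + 0)/(-1906) + 14188) + (60 - 1*8836) = (-8374*(-1/1906) + 14188) + (60 - 8836) = (4187/953 + 14188) - 8776 = 13525351/953 - 8776 = 5161823/953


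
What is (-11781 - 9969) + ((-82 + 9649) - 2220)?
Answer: -14403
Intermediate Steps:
(-11781 - 9969) + ((-82 + 9649) - 2220) = -21750 + (9567 - 2220) = -21750 + 7347 = -14403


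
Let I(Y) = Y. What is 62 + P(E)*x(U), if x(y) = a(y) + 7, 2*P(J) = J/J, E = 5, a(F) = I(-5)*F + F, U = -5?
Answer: 151/2 ≈ 75.500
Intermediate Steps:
a(F) = -4*F (a(F) = -5*F + F = -4*F)
P(J) = ½ (P(J) = (J/J)/2 = (½)*1 = ½)
x(y) = 7 - 4*y (x(y) = -4*y + 7 = 7 - 4*y)
62 + P(E)*x(U) = 62 + (7 - 4*(-5))/2 = 62 + (7 + 20)/2 = 62 + (½)*27 = 62 + 27/2 = 151/2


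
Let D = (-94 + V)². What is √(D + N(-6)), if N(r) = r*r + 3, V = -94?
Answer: √35383 ≈ 188.10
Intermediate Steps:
D = 35344 (D = (-94 - 94)² = (-188)² = 35344)
N(r) = 3 + r² (N(r) = r² + 3 = 3 + r²)
√(D + N(-6)) = √(35344 + (3 + (-6)²)) = √(35344 + (3 + 36)) = √(35344 + 39) = √35383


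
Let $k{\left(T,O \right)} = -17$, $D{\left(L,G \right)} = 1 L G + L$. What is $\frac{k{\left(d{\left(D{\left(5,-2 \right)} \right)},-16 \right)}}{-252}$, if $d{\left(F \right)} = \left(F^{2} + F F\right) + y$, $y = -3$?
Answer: $\frac{17}{252} \approx 0.06746$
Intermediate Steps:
$D{\left(L,G \right)} = L + G L$ ($D{\left(L,G \right)} = L G + L = G L + L = L + G L$)
$d{\left(F \right)} = -3 + 2 F^{2}$ ($d{\left(F \right)} = \left(F^{2} + F F\right) - 3 = \left(F^{2} + F^{2}\right) - 3 = 2 F^{2} - 3 = -3 + 2 F^{2}$)
$\frac{k{\left(d{\left(D{\left(5,-2 \right)} \right)},-16 \right)}}{-252} = - \frac{17}{-252} = \left(-17\right) \left(- \frac{1}{252}\right) = \frac{17}{252}$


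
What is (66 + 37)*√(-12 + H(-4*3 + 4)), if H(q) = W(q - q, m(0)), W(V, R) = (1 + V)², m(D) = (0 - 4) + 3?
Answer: 103*I*√11 ≈ 341.61*I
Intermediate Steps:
m(D) = -1 (m(D) = -4 + 3 = -1)
H(q) = 1 (H(q) = (1 + (q - q))² = (1 + 0)² = 1² = 1)
(66 + 37)*√(-12 + H(-4*3 + 4)) = (66 + 37)*√(-12 + 1) = 103*√(-11) = 103*(I*√11) = 103*I*√11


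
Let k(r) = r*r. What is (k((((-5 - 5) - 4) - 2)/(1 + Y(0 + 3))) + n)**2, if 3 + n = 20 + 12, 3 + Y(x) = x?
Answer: 81225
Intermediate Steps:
Y(x) = -3 + x
k(r) = r**2
n = 29 (n = -3 + (20 + 12) = -3 + 32 = 29)
(k((((-5 - 5) - 4) - 2)/(1 + Y(0 + 3))) + n)**2 = (((((-5 - 5) - 4) - 2)/(1 + (-3 + (0 + 3))))**2 + 29)**2 = ((((-10 - 4) - 2)/(1 + (-3 + 3)))**2 + 29)**2 = (((-14 - 2)/(1 + 0))**2 + 29)**2 = ((-16/1)**2 + 29)**2 = ((-16*1)**2 + 29)**2 = ((-16)**2 + 29)**2 = (256 + 29)**2 = 285**2 = 81225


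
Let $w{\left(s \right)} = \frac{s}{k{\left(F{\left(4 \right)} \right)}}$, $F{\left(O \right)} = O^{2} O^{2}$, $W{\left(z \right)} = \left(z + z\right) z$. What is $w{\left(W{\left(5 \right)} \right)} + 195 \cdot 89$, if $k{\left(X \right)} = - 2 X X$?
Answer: $\frac{1137377255}{65536} \approx 17355.0$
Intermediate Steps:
$W{\left(z \right)} = 2 z^{2}$ ($W{\left(z \right)} = 2 z z = 2 z^{2}$)
$F{\left(O \right)} = O^{4}$
$k{\left(X \right)} = - 2 X^{2}$
$w{\left(s \right)} = - \frac{s}{131072}$ ($w{\left(s \right)} = \frac{s}{\left(-2\right) \left(4^{4}\right)^{2}} = \frac{s}{\left(-2\right) 256^{2}} = \frac{s}{\left(-2\right) 65536} = \frac{s}{-131072} = s \left(- \frac{1}{131072}\right) = - \frac{s}{131072}$)
$w{\left(W{\left(5 \right)} \right)} + 195 \cdot 89 = - \frac{2 \cdot 5^{2}}{131072} + 195 \cdot 89 = - \frac{2 \cdot 25}{131072} + 17355 = \left(- \frac{1}{131072}\right) 50 + 17355 = - \frac{25}{65536} + 17355 = \frac{1137377255}{65536}$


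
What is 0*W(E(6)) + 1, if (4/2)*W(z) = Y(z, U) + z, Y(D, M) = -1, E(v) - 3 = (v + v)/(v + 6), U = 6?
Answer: 1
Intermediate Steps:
E(v) = 3 + 2*v/(6 + v) (E(v) = 3 + (v + v)/(v + 6) = 3 + (2*v)/(6 + v) = 3 + 2*v/(6 + v))
W(z) = -1/2 + z/2 (W(z) = (-1 + z)/2 = -1/2 + z/2)
0*W(E(6)) + 1 = 0*(-1/2 + ((18 + 5*6)/(6 + 6))/2) + 1 = 0*(-1/2 + ((18 + 30)/12)/2) + 1 = 0*(-1/2 + ((1/12)*48)/2) + 1 = 0*(-1/2 + (1/2)*4) + 1 = 0*(-1/2 + 2) + 1 = 0*(3/2) + 1 = 0 + 1 = 1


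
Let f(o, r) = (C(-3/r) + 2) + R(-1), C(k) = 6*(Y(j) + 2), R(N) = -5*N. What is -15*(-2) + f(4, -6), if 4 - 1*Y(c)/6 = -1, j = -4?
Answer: 229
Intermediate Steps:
Y(c) = 30 (Y(c) = 24 - 6*(-1) = 24 + 6 = 30)
C(k) = 192 (C(k) = 6*(30 + 2) = 6*32 = 192)
f(o, r) = 199 (f(o, r) = (192 + 2) - 5*(-1) = 194 + 5 = 199)
-15*(-2) + f(4, -6) = -15*(-2) + 199 = 30 + 199 = 229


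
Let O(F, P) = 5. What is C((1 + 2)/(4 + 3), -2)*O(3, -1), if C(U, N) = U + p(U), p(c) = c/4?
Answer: 75/28 ≈ 2.6786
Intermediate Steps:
p(c) = c/4 (p(c) = c*(¼) = c/4)
C(U, N) = 5*U/4 (C(U, N) = U + U/4 = 5*U/4)
C((1 + 2)/(4 + 3), -2)*O(3, -1) = (5*((1 + 2)/(4 + 3))/4)*5 = (5*(3/7)/4)*5 = (5*(3*(⅐))/4)*5 = ((5/4)*(3/7))*5 = (15/28)*5 = 75/28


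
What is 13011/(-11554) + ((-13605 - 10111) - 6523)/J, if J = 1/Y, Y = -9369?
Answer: 3273354379803/11554 ≈ 2.8331e+8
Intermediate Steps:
J = -1/9369 (J = 1/(-9369) = -1/9369 ≈ -0.00010673)
13011/(-11554) + ((-13605 - 10111) - 6523)/J = 13011/(-11554) + ((-13605 - 10111) - 6523)/(-1/9369) = 13011*(-1/11554) + (-23716 - 6523)*(-9369) = -13011/11554 - 30239*(-9369) = -13011/11554 + 283309191 = 3273354379803/11554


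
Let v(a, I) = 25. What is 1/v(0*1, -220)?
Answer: 1/25 ≈ 0.040000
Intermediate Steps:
1/v(0*1, -220) = 1/25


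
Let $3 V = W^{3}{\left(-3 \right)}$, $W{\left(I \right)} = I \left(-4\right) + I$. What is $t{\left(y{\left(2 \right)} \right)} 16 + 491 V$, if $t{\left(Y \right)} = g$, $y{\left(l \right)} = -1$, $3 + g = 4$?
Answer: $119329$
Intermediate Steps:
$g = 1$ ($g = -3 + 4 = 1$)
$t{\left(Y \right)} = 1$
$W{\left(I \right)} = - 3 I$ ($W{\left(I \right)} = - 4 I + I = - 3 I$)
$V = 243$ ($V = \frac{\left(\left(-3\right) \left(-3\right)\right)^{3}}{3} = \frac{9^{3}}{3} = \frac{1}{3} \cdot 729 = 243$)
$t{\left(y{\left(2 \right)} \right)} 16 + 491 V = 1 \cdot 16 + 491 \cdot 243 = 16 + 119313 = 119329$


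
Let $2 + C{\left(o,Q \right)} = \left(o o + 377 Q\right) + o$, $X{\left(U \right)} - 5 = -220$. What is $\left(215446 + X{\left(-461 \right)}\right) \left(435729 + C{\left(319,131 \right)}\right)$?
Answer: $126382351814$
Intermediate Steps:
$X{\left(U \right)} = -215$ ($X{\left(U \right)} = 5 - 220 = -215$)
$C{\left(o,Q \right)} = -2 + o + o^{2} + 377 Q$ ($C{\left(o,Q \right)} = -2 + \left(\left(o o + 377 Q\right) + o\right) = -2 + \left(\left(o^{2} + 377 Q\right) + o\right) = -2 + \left(o + o^{2} + 377 Q\right) = -2 + o + o^{2} + 377 Q$)
$\left(215446 + X{\left(-461 \right)}\right) \left(435729 + C{\left(319,131 \right)}\right) = \left(215446 - 215\right) \left(435729 + \left(-2 + 319 + 319^{2} + 377 \cdot 131\right)\right) = 215231 \left(435729 + \left(-2 + 319 + 101761 + 49387\right)\right) = 215231 \left(435729 + 151465\right) = 215231 \cdot 587194 = 126382351814$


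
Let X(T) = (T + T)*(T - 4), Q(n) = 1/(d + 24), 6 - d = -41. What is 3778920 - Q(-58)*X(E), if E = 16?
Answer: 268302936/71 ≈ 3.7789e+6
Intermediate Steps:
d = 47 (d = 6 - 1*(-41) = 6 + 41 = 47)
Q(n) = 1/71 (Q(n) = 1/(47 + 24) = 1/71)
X(T) = 2*T*(-4 + T) (X(T) = (2*T)*(-4 + T) = 2*T*(-4 + T))
3778920 - Q(-58)*X(E) = 3778920 - 2*16*(-4 + 16)/71 = 3778920 - 2*16*12/71 = 3778920 - 384/71 = 268302936/71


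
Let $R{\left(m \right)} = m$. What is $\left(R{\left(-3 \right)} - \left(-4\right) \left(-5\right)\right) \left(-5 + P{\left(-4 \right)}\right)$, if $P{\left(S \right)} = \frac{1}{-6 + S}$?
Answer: $\frac{1173}{10} \approx 117.3$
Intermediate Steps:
$\left(R{\left(-3 \right)} - \left(-4\right) \left(-5\right)\right) \left(-5 + P{\left(-4 \right)}\right) = \left(-3 - \left(-4\right) \left(-5\right)\right) \left(-5 + \frac{1}{-6 - 4}\right) = \left(-3 - 20\right) \left(-5 + \frac{1}{-10}\right) = \left(-3 - 20\right) \left(-5 - \frac{1}{10}\right) = \left(-23\right) \left(- \frac{51}{10}\right) = \frac{1173}{10}$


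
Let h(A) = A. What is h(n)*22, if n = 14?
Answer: 308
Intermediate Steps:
h(n)*22 = 14*22 = 308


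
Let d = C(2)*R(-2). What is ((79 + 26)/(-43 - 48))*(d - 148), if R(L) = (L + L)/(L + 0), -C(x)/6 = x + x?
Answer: 2940/13 ≈ 226.15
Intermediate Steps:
C(x) = -12*x (C(x) = -6*(x + x) = -12*x)
R(L) = 2 (R(L) = (2*L)/L = 2)
d = -48 (d = -12*2*2 = -24*2 = -48)
((79 + 26)/(-43 - 48))*(d - 148) = ((79 + 26)/(-43 - 48))*(-48 - 148) = (105/(-91))*(-196) = (105*(-1/91))*(-196) = -15/13*(-196) = 2940/13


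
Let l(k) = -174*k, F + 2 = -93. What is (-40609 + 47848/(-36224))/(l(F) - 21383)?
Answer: 183883533/21974384 ≈ 8.3681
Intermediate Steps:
F = -95 (F = -2 - 93 = -95)
(-40609 + 47848/(-36224))/(l(F) - 21383) = (-40609 + 47848/(-36224))/(-174*(-95) - 21383) = (-40609 + 47848*(-1/36224))/(16530 - 21383) = (-40609 - 5981/4528)/(-4853) = -183883533/4528*(-1/4853) = 183883533/21974384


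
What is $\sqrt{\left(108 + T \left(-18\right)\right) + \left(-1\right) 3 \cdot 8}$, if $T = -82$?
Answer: $2 \sqrt{390} \approx 39.497$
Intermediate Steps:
$\sqrt{\left(108 + T \left(-18\right)\right) + \left(-1\right) 3 \cdot 8} = \sqrt{\left(108 - -1476\right) + \left(-1\right) 3 \cdot 8} = \sqrt{\left(108 + 1476\right) - 24} = \sqrt{1584 - 24} = \sqrt{1560} = 2 \sqrt{390}$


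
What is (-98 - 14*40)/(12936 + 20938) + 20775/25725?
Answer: 4578702/5809391 ≈ 0.78816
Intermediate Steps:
(-98 - 14*40)/(12936 + 20938) + 20775/25725 = (-98 - 560)/33874 + 20775*(1/25725) = -658*1/33874 + 277/343 = -329/16937 + 277/343 = 4578702/5809391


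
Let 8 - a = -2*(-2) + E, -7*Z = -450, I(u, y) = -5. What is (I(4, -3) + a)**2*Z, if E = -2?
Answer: 450/7 ≈ 64.286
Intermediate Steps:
Z = 450/7 (Z = -1/7*(-450) = 450/7 ≈ 64.286)
a = 6 (a = 8 - (-2*(-2) - 2) = 8 - (4 - 2) = 8 - 1*2 = 8 - 2 = 6)
(I(4, -3) + a)**2*Z = (-5 + 6)**2*(450/7) = 1**2*(450/7) = 1*(450/7) = 450/7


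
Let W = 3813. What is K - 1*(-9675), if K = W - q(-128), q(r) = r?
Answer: 13616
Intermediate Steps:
K = 3941 (K = 3813 - 1*(-128) = 3813 + 128 = 3941)
K - 1*(-9675) = 3941 - 1*(-9675) = 3941 + 9675 = 13616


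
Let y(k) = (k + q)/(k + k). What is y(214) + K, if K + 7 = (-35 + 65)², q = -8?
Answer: 191205/214 ≈ 893.48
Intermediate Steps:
y(k) = (-8 + k)/(2*k) (y(k) = (k - 8)/(k + k) = (-8 + k)/((2*k)) = (-8 + k)*(1/(2*k)) = (-8 + k)/(2*k))
K = 893 (K = -7 + (-35 + 65)² = -7 + 30² = -7 + 900 = 893)
y(214) + K = (½)*(-8 + 214)/214 + 893 = (½)*(1/214)*206 + 893 = 103/214 + 893 = 191205/214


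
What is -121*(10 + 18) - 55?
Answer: -3443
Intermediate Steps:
-121*(10 + 18) - 55 = -121*28 - 55 = -3388 - 55 = -3443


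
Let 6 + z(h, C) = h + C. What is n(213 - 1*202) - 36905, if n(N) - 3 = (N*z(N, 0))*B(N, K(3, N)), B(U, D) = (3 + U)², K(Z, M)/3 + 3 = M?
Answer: -26122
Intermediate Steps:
K(Z, M) = -9 + 3*M
z(h, C) = -6 + C + h (z(h, C) = -6 + (h + C) = -6 + (C + h) = -6 + C + h)
n(N) = 3 + N*(3 + N)²*(-6 + N) (n(N) = 3 + (N*(-6 + 0 + N))*(3 + N)² = 3 + (N*(-6 + N))*(3 + N)² = 3 + N*(3 + N)²*(-6 + N))
n(213 - 1*202) - 36905 = (3 + (213 - 1*202)*(3 + (213 - 1*202))²*(-6 + (213 - 1*202))) - 36905 = (3 + (213 - 202)*(3 + (213 - 202))²*(-6 + (213 - 202))) - 36905 = (3 + 11*(3 + 11)²*(-6 + 11)) - 36905 = (3 + 11*14²*5) - 36905 = (3 + 11*196*5) - 36905 = (3 + 10780) - 36905 = 10783 - 36905 = -26122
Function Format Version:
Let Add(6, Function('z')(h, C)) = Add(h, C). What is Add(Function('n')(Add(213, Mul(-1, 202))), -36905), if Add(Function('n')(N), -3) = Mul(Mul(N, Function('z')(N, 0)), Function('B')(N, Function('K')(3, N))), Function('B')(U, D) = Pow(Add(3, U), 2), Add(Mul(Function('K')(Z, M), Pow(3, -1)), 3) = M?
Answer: -26122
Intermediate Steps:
Function('K')(Z, M) = Add(-9, Mul(3, M))
Function('z')(h, C) = Add(-6, C, h) (Function('z')(h, C) = Add(-6, Add(h, C)) = Add(-6, Add(C, h)) = Add(-6, C, h))
Function('n')(N) = Add(3, Mul(N, Pow(Add(3, N), 2), Add(-6, N))) (Function('n')(N) = Add(3, Mul(Mul(N, Add(-6, 0, N)), Pow(Add(3, N), 2))) = Add(3, Mul(Mul(N, Add(-6, N)), Pow(Add(3, N), 2))) = Add(3, Mul(N, Pow(Add(3, N), 2), Add(-6, N))))
Add(Function('n')(Add(213, Mul(-1, 202))), -36905) = Add(Add(3, Mul(Add(213, Mul(-1, 202)), Pow(Add(3, Add(213, Mul(-1, 202))), 2), Add(-6, Add(213, Mul(-1, 202))))), -36905) = Add(Add(3, Mul(Add(213, -202), Pow(Add(3, Add(213, -202)), 2), Add(-6, Add(213, -202)))), -36905) = Add(Add(3, Mul(11, Pow(Add(3, 11), 2), Add(-6, 11))), -36905) = Add(Add(3, Mul(11, Pow(14, 2), 5)), -36905) = Add(Add(3, Mul(11, 196, 5)), -36905) = Add(Add(3, 10780), -36905) = Add(10783, -36905) = -26122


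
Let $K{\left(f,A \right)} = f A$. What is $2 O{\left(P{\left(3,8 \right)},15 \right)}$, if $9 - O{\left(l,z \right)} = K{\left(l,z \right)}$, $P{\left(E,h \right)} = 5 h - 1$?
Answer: $-1152$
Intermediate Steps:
$K{\left(f,A \right)} = A f$
$P{\left(E,h \right)} = -1 + 5 h$
$O{\left(l,z \right)} = 9 - l z$ ($O{\left(l,z \right)} = 9 - z l = 9 - l z$)
$2 O{\left(P{\left(3,8 \right)},15 \right)} = 2 \left(9 - \left(-1 + 5 \cdot 8\right) 15\right) = 2 \left(9 - \left(-1 + 40\right) 15\right) = 2 \left(9 - 39 \cdot 15\right) = 2 \left(9 - 585\right) = 2 \left(-576\right) = -1152$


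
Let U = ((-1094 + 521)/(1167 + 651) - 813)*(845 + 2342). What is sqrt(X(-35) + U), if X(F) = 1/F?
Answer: I*sqrt(1166063722805310)/21210 ≈ 1610.0*I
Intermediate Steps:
U = -1570773503/606 (U = (-573/1818 - 813)*3187 = (-573*1/1818 - 813)*3187 = (-191/606 - 813)*3187 = -492869/606*3187 = -1570773503/606 ≈ -2.5920e+6)
sqrt(X(-35) + U) = sqrt(1/(-35) - 1570773503/606) = sqrt(-1/35 - 1570773503/606) = sqrt(-54977073211/21210) = I*sqrt(1166063722805310)/21210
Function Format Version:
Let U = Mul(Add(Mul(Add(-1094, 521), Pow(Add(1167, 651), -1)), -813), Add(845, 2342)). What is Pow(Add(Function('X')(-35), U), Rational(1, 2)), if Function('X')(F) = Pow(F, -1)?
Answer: Mul(Rational(1, 21210), I, Pow(1166063722805310, Rational(1, 2))) ≈ Mul(1610.0, I)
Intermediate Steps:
U = Rational(-1570773503, 606) (U = Mul(Add(Mul(-573, Pow(1818, -1)), -813), 3187) = Mul(Add(Mul(-573, Rational(1, 1818)), -813), 3187) = Mul(Add(Rational(-191, 606), -813), 3187) = Mul(Rational(-492869, 606), 3187) = Rational(-1570773503, 606) ≈ -2.5920e+6)
Pow(Add(Function('X')(-35), U), Rational(1, 2)) = Pow(Add(Pow(-35, -1), Rational(-1570773503, 606)), Rational(1, 2)) = Pow(Add(Rational(-1, 35), Rational(-1570773503, 606)), Rational(1, 2)) = Pow(Rational(-54977073211, 21210), Rational(1, 2)) = Mul(Rational(1, 21210), I, Pow(1166063722805310, Rational(1, 2)))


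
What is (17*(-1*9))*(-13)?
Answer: 1989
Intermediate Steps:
(17*(-1*9))*(-13) = (17*(-9))*(-13) = -153*(-13) = 1989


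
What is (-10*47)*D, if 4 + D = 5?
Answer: -470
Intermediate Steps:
D = 1 (D = -4 + 5 = 1)
(-10*47)*D = -10*47*1 = -470*1 = -470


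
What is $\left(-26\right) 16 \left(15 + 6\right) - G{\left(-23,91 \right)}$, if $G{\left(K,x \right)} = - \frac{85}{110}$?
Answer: $- \frac{192175}{22} \approx -8735.2$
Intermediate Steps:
$G{\left(K,x \right)} = - \frac{17}{22}$ ($G{\left(K,x \right)} = \left(-85\right) \frac{1}{110} = - \frac{17}{22}$)
$\left(-26\right) 16 \left(15 + 6\right) - G{\left(-23,91 \right)} = \left(-26\right) 16 \left(15 + 6\right) - - \frac{17}{22} = \left(-416\right) 21 + \frac{17}{22} = -8736 + \frac{17}{22} = - \frac{192175}{22}$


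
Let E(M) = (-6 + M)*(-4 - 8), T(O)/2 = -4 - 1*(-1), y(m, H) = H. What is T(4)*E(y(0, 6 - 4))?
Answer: -288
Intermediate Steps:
T(O) = -6 (T(O) = 2*(-4 - 1*(-1)) = 2*(-4 + 1) = 2*(-3) = -6)
E(M) = 72 - 12*M (E(M) = (-6 + M)*(-12) = 72 - 12*M)
T(4)*E(y(0, 6 - 4)) = -6*(72 - 12*(6 - 4)) = -6*(72 - 12*2) = -6*(72 - 24) = -6*48 = -288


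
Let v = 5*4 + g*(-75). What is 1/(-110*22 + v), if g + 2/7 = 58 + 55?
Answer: -7/75975 ≈ -9.2136e-5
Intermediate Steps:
g = 789/7 (g = -2/7 + (58 + 55) = -2/7 + 113 = 789/7 ≈ 112.71)
v = -59035/7 (v = 5*4 + (789/7)*(-75) = 20 - 59175/7 = -59035/7 ≈ -8433.6)
1/(-110*22 + v) = 1/(-110*22 - 59035/7) = 1/(-2420 - 59035/7) = 1/(-75975/7) = -7/75975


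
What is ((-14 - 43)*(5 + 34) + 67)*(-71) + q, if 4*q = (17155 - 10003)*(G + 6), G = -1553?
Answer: -2612960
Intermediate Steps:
q = -2766036 (q = ((17155 - 10003)*(-1553 + 6))/4 = (7152*(-1547))/4 = (¼)*(-11064144) = -2766036)
((-14 - 43)*(5 + 34) + 67)*(-71) + q = ((-14 - 43)*(5 + 34) + 67)*(-71) - 2766036 = (-57*39 + 67)*(-71) - 2766036 = (-2223 + 67)*(-71) - 2766036 = -2156*(-71) - 2766036 = 153076 - 2766036 = -2612960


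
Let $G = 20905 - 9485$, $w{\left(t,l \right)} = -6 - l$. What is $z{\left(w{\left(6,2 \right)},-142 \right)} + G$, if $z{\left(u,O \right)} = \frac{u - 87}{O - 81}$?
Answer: $\frac{2546755}{223} \approx 11420.0$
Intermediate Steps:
$G = 11420$
$z{\left(u,O \right)} = \frac{-87 + u}{-81 + O}$
$z{\left(w{\left(6,2 \right)},-142 \right)} + G = \frac{-87 - 8}{-81 - 142} + 11420 = \frac{-87 - 8}{-223} + 11420 = - \frac{-87 - 8}{223} + 11420 = \left(- \frac{1}{223}\right) \left(-95\right) + 11420 = \frac{95}{223} + 11420 = \frac{2546755}{223}$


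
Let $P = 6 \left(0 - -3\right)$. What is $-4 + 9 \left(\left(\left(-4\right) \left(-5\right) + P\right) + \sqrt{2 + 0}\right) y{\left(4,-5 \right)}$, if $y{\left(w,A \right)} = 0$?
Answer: $-4$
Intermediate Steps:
$P = 18$ ($P = 6 \left(0 + 3\right) = 6 \cdot 3 = 18$)
$-4 + 9 \left(\left(\left(-4\right) \left(-5\right) + P\right) + \sqrt{2 + 0}\right) y{\left(4,-5 \right)} = -4 + 9 \left(\left(\left(-4\right) \left(-5\right) + 18\right) + \sqrt{2 + 0}\right) 0 = -4 + 9 \left(\left(20 + 18\right) + \sqrt{2}\right) 0 = -4 + 9 \left(38 + \sqrt{2}\right) 0 = -4 + 9 \cdot 0 = -4 + 0 = -4$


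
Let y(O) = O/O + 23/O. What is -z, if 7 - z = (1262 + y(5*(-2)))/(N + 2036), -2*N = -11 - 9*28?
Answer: -139118/21675 ≈ -6.4184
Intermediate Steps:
N = 263/2 (N = -(-11 - 9*28)/2 = -(-11 - 252)/2 = -½*(-263) = 263/2 ≈ 131.50)
y(O) = 1 + 23/O
z = 139118/21675 (z = 7 - (1262 + (23 + 5*(-2))/((5*(-2))))/(263/2 + 2036) = 7 - (1262 + (23 - 10)/(-10))/4335/2 = 7 - (1262 - ⅒*13)*2/4335 = 7 - (1262 - 13/10)*2/4335 = 7 - 12607*2/(10*4335) = 7 - 1*12607/21675 = 7 - 12607/21675 = 139118/21675 ≈ 6.4184)
-z = -1*139118/21675 = -139118/21675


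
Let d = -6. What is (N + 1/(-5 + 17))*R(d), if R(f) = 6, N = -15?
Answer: -179/2 ≈ -89.500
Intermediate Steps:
(N + 1/(-5 + 17))*R(d) = (-15 + 1/(-5 + 17))*6 = (-15 + 1/12)*6 = -179/12*6 = -179/2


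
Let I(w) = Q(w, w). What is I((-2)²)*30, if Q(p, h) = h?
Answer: 120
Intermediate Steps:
I(w) = w
I((-2)²)*30 = (-2)²*30 = 4*30 = 120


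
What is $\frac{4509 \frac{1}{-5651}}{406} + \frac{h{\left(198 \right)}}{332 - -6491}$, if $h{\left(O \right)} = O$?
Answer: $\frac{423507681}{15654049838} \approx 0.027054$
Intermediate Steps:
$\frac{4509 \frac{1}{-5651}}{406} + \frac{h{\left(198 \right)}}{332 - -6491} = \frac{4509 \frac{1}{-5651}}{406} + \frac{198}{332 - -6491} = 4509 \left(- \frac{1}{5651}\right) \frac{1}{406} + \frac{198}{332 + 6491} = \left(- \frac{4509}{5651}\right) \frac{1}{406} + \frac{198}{6823} = - \frac{4509}{2294306} + 198 \cdot \frac{1}{6823} = - \frac{4509}{2294306} + \frac{198}{6823} = \frac{423507681}{15654049838}$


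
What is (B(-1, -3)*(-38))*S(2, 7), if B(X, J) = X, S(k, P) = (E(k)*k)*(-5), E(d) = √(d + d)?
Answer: -760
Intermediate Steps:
E(d) = √2*√d (E(d) = √(2*d) = √2*√d)
S(k, P) = -5*√2*k^(3/2) (S(k, P) = ((√2*√k)*k)*(-5) = (√2*k^(3/2))*(-5) = -5*√2*k^(3/2))
(B(-1, -3)*(-38))*S(2, 7) = (-1*(-38))*(-5*√2*2^(3/2)) = 38*(-5*√2*2*√2) = 38*(-20) = -760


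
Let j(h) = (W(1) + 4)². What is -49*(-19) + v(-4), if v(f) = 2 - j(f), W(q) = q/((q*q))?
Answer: 908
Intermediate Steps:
W(q) = 1/q (W(q) = q/(q²) = q/q² = 1/q)
j(h) = 25 (j(h) = (1/1 + 4)² = (1 + 4)² = 5² = 25)
v(f) = -23 (v(f) = 2 - 1*25 = 2 - 25 = -23)
-49*(-19) + v(-4) = -49*(-19) - 23 = 931 - 23 = 908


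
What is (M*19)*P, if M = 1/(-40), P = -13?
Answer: 247/40 ≈ 6.1750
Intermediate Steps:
M = -1/40 ≈ -0.025000
(M*19)*P = -1/40*19*(-13) = -19/40*(-13) = 247/40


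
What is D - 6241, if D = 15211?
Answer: 8970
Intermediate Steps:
D - 6241 = 15211 - 6241 = 8970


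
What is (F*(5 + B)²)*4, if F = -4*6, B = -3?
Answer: -384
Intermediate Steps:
F = -24
(F*(5 + B)²)*4 = -24*(5 - 3)²*4 = -24*2²*4 = -24*4*4 = -96*4 = -384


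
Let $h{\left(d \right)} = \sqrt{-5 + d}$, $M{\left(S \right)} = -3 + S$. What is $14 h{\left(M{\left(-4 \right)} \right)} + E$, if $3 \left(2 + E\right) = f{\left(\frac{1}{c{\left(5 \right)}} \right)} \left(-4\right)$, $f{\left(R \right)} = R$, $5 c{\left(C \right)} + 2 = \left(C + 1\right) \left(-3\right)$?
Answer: $- \frac{5}{3} + 28 i \sqrt{3} \approx -1.6667 + 48.497 i$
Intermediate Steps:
$c{\left(C \right)} = -1 - \frac{3 C}{5}$ ($c{\left(C \right)} = - \frac{2}{5} + \frac{\left(C + 1\right) \left(-3\right)}{5} = - \frac{2}{5} + \frac{\left(1 + C\right) \left(-3\right)}{5} = - \frac{2}{5} + \frac{-3 - 3 C}{5} = - \frac{2}{5} - \left(\frac{3}{5} + \frac{3 C}{5}\right) = -1 - \frac{3 C}{5}$)
$E = - \frac{5}{3}$ ($E = -2 + \frac{\frac{1}{-1 - 3} \left(-4\right)}{3} = -2 + \frac{\frac{1}{-4} \left(-4\right)}{3} = -2 + \frac{\left(- \frac{1}{4}\right) \left(-4\right)}{3} = -2 + \frac{1}{3} \cdot 1 = -2 + \frac{1}{3} = - \frac{5}{3} \approx -1.6667$)
$14 h{\left(M{\left(-4 \right)} \right)} + E = 14 \sqrt{-5 - 7} - \frac{5}{3} = 14 \sqrt{-12} - \frac{5}{3} = 14 \cdot 2 i \sqrt{3} - \frac{5}{3} = 28 i \sqrt{3} - \frac{5}{3} = - \frac{5}{3} + 28 i \sqrt{3}$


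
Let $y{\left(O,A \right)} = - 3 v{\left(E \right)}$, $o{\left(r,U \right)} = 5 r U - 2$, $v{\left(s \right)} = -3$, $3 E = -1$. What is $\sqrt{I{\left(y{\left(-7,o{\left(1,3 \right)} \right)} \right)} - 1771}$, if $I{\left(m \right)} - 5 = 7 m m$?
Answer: $i \sqrt{1199} \approx 34.627 i$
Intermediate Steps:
$E = - \frac{1}{3}$ ($E = \frac{1}{3} \left(-1\right) = - \frac{1}{3} \approx -0.33333$)
$o{\left(r,U \right)} = -2 + 5 U r$ ($o{\left(r,U \right)} = 5 U r - 2 = -2 + 5 U r$)
$y{\left(O,A \right)} = 9$ ($y{\left(O,A \right)} = \left(-3\right) \left(-3\right) = 9$)
$I{\left(m \right)} = 5 + 7 m^{2}$ ($I{\left(m \right)} = 5 + 7 m m = 5 + 7 m^{2}$)
$\sqrt{I{\left(y{\left(-7,o{\left(1,3 \right)} \right)} \right)} - 1771} = \sqrt{\left(5 + 7 \cdot 9^{2}\right) - 1771} = \sqrt{\left(5 + 7 \cdot 81\right) - 1771} = \sqrt{\left(5 + 567\right) - 1771} = \sqrt{572 - 1771} = \sqrt{-1199} = i \sqrt{1199}$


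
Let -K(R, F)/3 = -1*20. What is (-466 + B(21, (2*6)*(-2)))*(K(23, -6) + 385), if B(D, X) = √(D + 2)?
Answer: -207370 + 445*√23 ≈ -2.0524e+5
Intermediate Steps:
K(R, F) = 60 (K(R, F) = -(-3)*20 = -3*(-20) = 60)
B(D, X) = √(2 + D)
(-466 + B(21, (2*6)*(-2)))*(K(23, -6) + 385) = (-466 + √(2 + 21))*(60 + 385) = (-466 + √23)*445 = -207370 + 445*√23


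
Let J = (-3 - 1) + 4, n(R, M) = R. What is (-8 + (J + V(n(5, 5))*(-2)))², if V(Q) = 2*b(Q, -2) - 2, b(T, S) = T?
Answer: 576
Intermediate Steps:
J = 0 (J = -4 + 4 = 0)
V(Q) = -2 + 2*Q (V(Q) = 2*Q - 2 = -2 + 2*Q)
(-8 + (J + V(n(5, 5))*(-2)))² = (-8 + (0 + (-2 + 2*5)*(-2)))² = (-8 + (0 + (-2 + 10)*(-2)))² = (-8 + (0 + 8*(-2)))² = (-8 + (0 - 16))² = (-8 - 16)² = (-24)² = 576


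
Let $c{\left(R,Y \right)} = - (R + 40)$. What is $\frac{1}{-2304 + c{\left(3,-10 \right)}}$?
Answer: $- \frac{1}{2347} \approx -0.00042608$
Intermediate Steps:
$c{\left(R,Y \right)} = -40 - R$ ($c{\left(R,Y \right)} = - (40 + R) = -40 - R$)
$\frac{1}{-2304 + c{\left(3,-10 \right)}} = \frac{1}{-2304 - 43} = \frac{1}{-2347} = - \frac{1}{2347}$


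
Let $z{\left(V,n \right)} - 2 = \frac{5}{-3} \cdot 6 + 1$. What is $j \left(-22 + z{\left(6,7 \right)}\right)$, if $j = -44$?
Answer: $1276$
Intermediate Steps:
$z{\left(V,n \right)} = -7$ ($z{\left(V,n \right)} = 2 + \left(\frac{5}{-3} \cdot 6 + 1\right) = 2 + \left(5 \left(- \frac{1}{3}\right) 6 + 1\right) = 2 + \left(\left(- \frac{5}{3}\right) 6 + 1\right) = 2 + \left(-10 + 1\right) = 2 - 9 = -7$)
$j \left(-22 + z{\left(6,7 \right)}\right) = - 44 \left(-22 - 7\right) = \left(-44\right) \left(-29\right) = 1276$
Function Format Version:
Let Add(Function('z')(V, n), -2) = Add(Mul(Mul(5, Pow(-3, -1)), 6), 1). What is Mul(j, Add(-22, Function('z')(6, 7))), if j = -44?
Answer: 1276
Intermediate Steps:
Function('z')(V, n) = -7 (Function('z')(V, n) = Add(2, Add(Mul(Mul(5, Pow(-3, -1)), 6), 1)) = Add(2, Add(Mul(Mul(5, Rational(-1, 3)), 6), 1)) = Add(2, Add(Mul(Rational(-5, 3), 6), 1)) = Add(2, Add(-10, 1)) = Add(2, -9) = -7)
Mul(j, Add(-22, Function('z')(6, 7))) = Mul(-44, Add(-22, -7)) = Mul(-44, -29) = 1276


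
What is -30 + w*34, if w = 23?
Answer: 752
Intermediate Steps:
-30 + w*34 = -30 + 23*34 = -30 + 782 = 752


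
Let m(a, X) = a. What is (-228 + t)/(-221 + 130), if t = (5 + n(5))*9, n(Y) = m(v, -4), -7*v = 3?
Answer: 1308/637 ≈ 2.0534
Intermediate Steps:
v = -3/7 (v = -1/7*3 = -3/7 ≈ -0.42857)
n(Y) = -3/7
t = 288/7 (t = (5 - 3/7)*9 = (32/7)*9 = 288/7 ≈ 41.143)
(-228 + t)/(-221 + 130) = (-228 + 288/7)/(-221 + 130) = -1308/7/(-91) = -1308/7*(-1/91) = 1308/637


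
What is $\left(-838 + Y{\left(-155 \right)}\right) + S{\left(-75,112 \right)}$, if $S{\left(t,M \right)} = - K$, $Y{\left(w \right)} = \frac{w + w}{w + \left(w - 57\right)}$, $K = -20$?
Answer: $- \frac{299896}{367} \approx -817.16$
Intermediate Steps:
$Y{\left(w \right)} = \frac{2 w}{-57 + 2 w}$ ($Y{\left(w \right)} = \frac{2 w}{w + \left(-57 + w\right)} = \frac{2 w}{-57 + 2 w}$)
$S{\left(t,M \right)} = 20$ ($S{\left(t,M \right)} = \left(-1\right) \left(-20\right) = 20$)
$\left(-838 + Y{\left(-155 \right)}\right) + S{\left(-75,112 \right)} = \left(-838 + 2 \left(-155\right) \frac{1}{-57 + 2 \left(-155\right)}\right) + 20 = \left(-838 + 2 \left(-155\right) \frac{1}{-57 - 310}\right) + 20 = \left(-838 + 2 \left(-155\right) \frac{1}{-367}\right) + 20 = \left(-838 + 2 \left(-155\right) \left(- \frac{1}{367}\right)\right) + 20 = \left(-838 + \frac{310}{367}\right) + 20 = - \frac{307236}{367} + 20 = - \frac{299896}{367}$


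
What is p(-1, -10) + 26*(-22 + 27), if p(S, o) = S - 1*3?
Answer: 126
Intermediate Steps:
p(S, o) = -3 + S (p(S, o) = S - 3 = -3 + S)
p(-1, -10) + 26*(-22 + 27) = (-3 - 1) + 26*(-22 + 27) = -4 + 26*5 = -4 + 130 = 126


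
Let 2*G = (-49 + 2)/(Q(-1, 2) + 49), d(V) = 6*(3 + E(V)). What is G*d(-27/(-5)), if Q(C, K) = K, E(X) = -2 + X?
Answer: -1504/85 ≈ -17.694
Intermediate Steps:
d(V) = 6 + 6*V (d(V) = 6*(3 + (-2 + V)) = 6*(1 + V) = 6 + 6*V)
G = -47/102 (G = ((-49 + 2)/(2 + 49))/2 = (-47/51)/2 = (-47*1/51)/2 = (½)*(-47/51) = -47/102 ≈ -0.46078)
G*d(-27/(-5)) = -47*(6 + 6*(-27/(-5)))/102 = -47*(6 + 6*(-27*(-⅕)))/102 = -47*(6 + 6*(27/5))/102 = -47*(6 + 162/5)/102 = -47/102*192/5 = -1504/85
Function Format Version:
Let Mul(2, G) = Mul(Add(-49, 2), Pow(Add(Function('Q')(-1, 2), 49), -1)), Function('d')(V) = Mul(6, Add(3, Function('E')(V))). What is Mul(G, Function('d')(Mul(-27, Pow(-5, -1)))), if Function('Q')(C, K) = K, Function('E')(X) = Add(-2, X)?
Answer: Rational(-1504, 85) ≈ -17.694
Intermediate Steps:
Function('d')(V) = Add(6, Mul(6, V)) (Function('d')(V) = Mul(6, Add(3, Add(-2, V))) = Mul(6, Add(1, V)) = Add(6, Mul(6, V)))
G = Rational(-47, 102) (G = Mul(Rational(1, 2), Mul(Add(-49, 2), Pow(Add(2, 49), -1))) = Mul(Rational(1, 2), Mul(-47, Pow(51, -1))) = Mul(Rational(1, 2), Mul(-47, Rational(1, 51))) = Mul(Rational(1, 2), Rational(-47, 51)) = Rational(-47, 102) ≈ -0.46078)
Mul(G, Function('d')(Mul(-27, Pow(-5, -1)))) = Mul(Rational(-47, 102), Add(6, Mul(6, Mul(-27, Pow(-5, -1))))) = Mul(Rational(-47, 102), Add(6, Mul(6, Mul(-27, Rational(-1, 5))))) = Mul(Rational(-47, 102), Add(6, Mul(6, Rational(27, 5)))) = Mul(Rational(-47, 102), Add(6, Rational(162, 5))) = Mul(Rational(-47, 102), Rational(192, 5)) = Rational(-1504, 85)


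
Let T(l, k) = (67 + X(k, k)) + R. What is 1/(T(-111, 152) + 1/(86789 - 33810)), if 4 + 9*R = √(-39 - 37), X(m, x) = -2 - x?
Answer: -4970094768576/434660410776203 - 25260969969*I*√19/869320821552406 ≈ -0.011434 - 0.00012666*I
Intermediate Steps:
R = -4/9 + 2*I*√19/9 (R = -4/9 + √(-39 - 37)/9 = -4/9 + √(-76)/9 = -4/9 + (2*I*√19)/9 = -4/9 + 2*I*√19/9 ≈ -0.44444 + 0.96864*I)
T(l, k) = 581/9 - k + 2*I*√19/9 (T(l, k) = (67 + (-2 - k)) + (-4/9 + 2*I*√19/9) = (65 - k) + (-4/9 + 2*I*√19/9) = 581/9 - k + 2*I*√19/9)
1/(T(-111, 152) + 1/(86789 - 33810)) = 1/((581/9 - 1*152 + 2*I*√19/9) + 1/(86789 - 33810)) = 1/((581/9 - 152 + 2*I*√19/9) + 1/52979) = 1/((-787/9 + 2*I*√19/9) + 1/52979) = 1/(-41694464/476811 + 2*I*√19/9)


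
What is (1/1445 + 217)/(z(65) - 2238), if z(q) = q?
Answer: -313566/3139985 ≈ -0.099862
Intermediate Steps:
(1/1445 + 217)/(z(65) - 2238) = (1/1445 + 217)/(65 - 2238) = (1/1445 + 217)/(-2173) = (313566/1445)*(-1/2173) = -313566/3139985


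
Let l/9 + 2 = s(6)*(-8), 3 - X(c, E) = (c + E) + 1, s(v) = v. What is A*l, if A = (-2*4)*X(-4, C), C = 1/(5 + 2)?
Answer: 147600/7 ≈ 21086.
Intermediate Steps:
C = ⅐ (C = 1/7 = ⅐ ≈ 0.14286)
X(c, E) = 2 - E - c (X(c, E) = 3 - ((c + E) + 1) = 3 - ((E + c) + 1) = 3 - (1 + E + c) = 3 + (-1 - E - c) = 2 - E - c)
l = -450 (l = -18 + 9*(6*(-8)) = -18 + 9*(-48) = -18 - 432 = -450)
A = -328/7 (A = (-2*4)*(2 - 1*⅐ - 1*(-4)) = -8*(2 - ⅐ + 4) = -8*41/7 = -328/7 ≈ -46.857)
A*l = -328/7*(-450) = 147600/7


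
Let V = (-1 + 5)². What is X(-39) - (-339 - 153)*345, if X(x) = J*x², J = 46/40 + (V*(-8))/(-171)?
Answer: 65598517/380 ≈ 1.7263e+5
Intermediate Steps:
V = 16 (V = 4² = 16)
J = 6493/3420 (J = 46/40 + (16*(-8))/(-171) = 46*(1/40) - 128*(-1/171) = 23/20 + 128/171 = 6493/3420 ≈ 1.8985)
X(x) = 6493*x²/3420
X(-39) - (-339 - 153)*345 = (6493/3420)*(-39)² - (-339 - 153)*345 = (6493/3420)*1521 - (-492)*345 = 1097317/380 - 1*(-169740) = 1097317/380 + 169740 = 65598517/380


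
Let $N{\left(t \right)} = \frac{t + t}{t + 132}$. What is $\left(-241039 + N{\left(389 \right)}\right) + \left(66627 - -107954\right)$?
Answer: $- \frac{34623840}{521} \approx -66457.0$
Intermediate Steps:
$N{\left(t \right)} = \frac{2 t}{132 + t}$
$\left(-241039 + N{\left(389 \right)}\right) + \left(66627 - -107954\right) = \left(-241039 + 2 \cdot 389 \frac{1}{132 + 389}\right) + \left(66627 - -107954\right) = \left(-241039 + 2 \cdot 389 \cdot \frac{1}{521}\right) + \left(66627 + 107954\right) = \left(-241039 + 2 \cdot 389 \cdot \frac{1}{521}\right) + 174581 = \left(-241039 + \frac{778}{521}\right) + 174581 = - \frac{125580541}{521} + 174581 = - \frac{34623840}{521}$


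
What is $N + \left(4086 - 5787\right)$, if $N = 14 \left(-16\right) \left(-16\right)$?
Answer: $1883$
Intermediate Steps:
$N = 3584$ ($N = \left(-224\right) \left(-16\right) = 3584$)
$N + \left(4086 - 5787\right) = 3584 + \left(4086 - 5787\right) = 3584 - 1701 = 1883$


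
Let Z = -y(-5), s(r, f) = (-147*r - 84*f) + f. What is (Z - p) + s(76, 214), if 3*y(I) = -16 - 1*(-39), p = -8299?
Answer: -61928/3 ≈ -20643.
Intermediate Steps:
y(I) = 23/3 (y(I) = (-16 - 1*(-39))/3 = (-16 + 39)/3 = (1/3)*23 = 23/3)
s(r, f) = -147*r - 83*f
Z = -23/3 (Z = -1*23/3 = -23/3 ≈ -7.6667)
(Z - p) + s(76, 214) = (-23/3 - 1*(-8299)) + (-147*76 - 83*214) = (-23/3 + 8299) + (-11172 - 17762) = 24874/3 - 28934 = -61928/3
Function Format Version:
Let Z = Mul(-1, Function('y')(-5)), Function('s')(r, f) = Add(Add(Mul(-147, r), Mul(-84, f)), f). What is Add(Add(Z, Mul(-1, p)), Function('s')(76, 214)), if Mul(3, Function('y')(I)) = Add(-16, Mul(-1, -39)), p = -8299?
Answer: Rational(-61928, 3) ≈ -20643.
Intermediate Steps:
Function('y')(I) = Rational(23, 3) (Function('y')(I) = Mul(Rational(1, 3), Add(-16, Mul(-1, -39))) = Mul(Rational(1, 3), Add(-16, 39)) = Mul(Rational(1, 3), 23) = Rational(23, 3))
Function('s')(r, f) = Add(Mul(-147, r), Mul(-83, f))
Z = Rational(-23, 3) (Z = Mul(-1, Rational(23, 3)) = Rational(-23, 3) ≈ -7.6667)
Add(Add(Z, Mul(-1, p)), Function('s')(76, 214)) = Add(Add(Rational(-23, 3), Mul(-1, -8299)), Add(Mul(-147, 76), Mul(-83, 214))) = Add(Add(Rational(-23, 3), 8299), Add(-11172, -17762)) = Add(Rational(24874, 3), -28934) = Rational(-61928, 3)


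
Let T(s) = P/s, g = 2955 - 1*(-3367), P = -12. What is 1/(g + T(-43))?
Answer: 43/271858 ≈ 0.00015817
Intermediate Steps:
g = 6322 (g = 2955 + 3367 = 6322)
T(s) = -12/s
1/(g + T(-43)) = 1/(6322 - 12/(-43)) = 1/(6322 - 12*(-1/43)) = 1/(6322 + 12/43) = 1/(271858/43) = 43/271858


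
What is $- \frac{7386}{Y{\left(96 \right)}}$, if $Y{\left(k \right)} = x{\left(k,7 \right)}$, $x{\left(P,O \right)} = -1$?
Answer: $7386$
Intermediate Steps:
$Y{\left(k \right)} = -1$
$- \frac{7386}{Y{\left(96 \right)}} = - \frac{7386}{-1} = \left(-7386\right) \left(-1\right) = 7386$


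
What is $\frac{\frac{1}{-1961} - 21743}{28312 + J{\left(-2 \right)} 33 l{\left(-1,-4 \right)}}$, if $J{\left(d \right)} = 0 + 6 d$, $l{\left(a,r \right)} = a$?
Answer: $- \frac{10659506}{14074097} \approx -0.75738$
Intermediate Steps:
$J{\left(d \right)} = 6 d$
$\frac{\frac{1}{-1961} - 21743}{28312 + J{\left(-2 \right)} 33 l{\left(-1,-4 \right)}} = \frac{\frac{1}{-1961} - 21743}{28312 + 6 \left(-2\right) 33 \left(-1\right)} = \frac{- \frac{1}{1961} - 21743}{28312 + \left(-12\right) 33 \left(-1\right)} = - \frac{42638024}{1961 \left(28312 - -396\right)} = - \frac{42638024}{1961 \left(28312 + 396\right)} = - \frac{42638024}{1961 \cdot 28708} = \left(- \frac{42638024}{1961}\right) \frac{1}{28708} = - \frac{10659506}{14074097}$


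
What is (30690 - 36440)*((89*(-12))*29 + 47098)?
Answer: -92724500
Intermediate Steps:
(30690 - 36440)*((89*(-12))*29 + 47098) = -5750*(-1068*29 + 47098) = -5750*(-30972 + 47098) = -5750*16126 = -92724500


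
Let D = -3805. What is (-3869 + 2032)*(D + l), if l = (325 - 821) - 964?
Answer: 9671805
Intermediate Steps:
l = -1460 (l = -496 - 964 = -1460)
(-3869 + 2032)*(D + l) = (-3869 + 2032)*(-3805 - 1460) = -1837*(-5265) = 9671805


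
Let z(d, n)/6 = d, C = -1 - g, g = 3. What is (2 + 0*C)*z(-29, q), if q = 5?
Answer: -348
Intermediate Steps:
C = -4 (C = -1 - 1*3 = -1 - 3 = -4)
z(d, n) = 6*d
(2 + 0*C)*z(-29, q) = (2 + 0*(-4))*(6*(-29)) = (2 + 0)*(-174) = 2*(-174) = -348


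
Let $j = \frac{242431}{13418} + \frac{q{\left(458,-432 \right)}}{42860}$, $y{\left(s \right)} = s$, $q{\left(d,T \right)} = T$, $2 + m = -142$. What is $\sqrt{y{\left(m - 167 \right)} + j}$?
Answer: $\frac{i \sqrt{6055392310536234630}}{143773870} \approx 17.116 i$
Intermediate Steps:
$m = -144$ ($m = -2 - 142 = -144$)
$j = \frac{2596199021}{143773870}$ ($j = \frac{242431}{13418} - \frac{432}{42860} = 242431 \cdot \frac{1}{13418} - \frac{108}{10715} = \frac{242431}{13418} - \frac{108}{10715} = \frac{2596199021}{143773870} \approx 18.058$)
$\sqrt{y{\left(m - 167 \right)} + j} = \sqrt{\left(-144 - 167\right) + \frac{2596199021}{143773870}} = \sqrt{-311 + \frac{2596199021}{143773870}} = \sqrt{- \frac{42117474549}{143773870}} = \frac{i \sqrt{6055392310536234630}}{143773870}$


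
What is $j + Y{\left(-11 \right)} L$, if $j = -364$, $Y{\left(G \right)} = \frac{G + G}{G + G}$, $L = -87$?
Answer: $-451$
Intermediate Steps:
$Y{\left(G \right)} = 1$ ($Y{\left(G \right)} = \frac{2 G}{2 G} = 2 G \frac{1}{2 G} = 1$)
$j + Y{\left(-11 \right)} L = -364 + 1 \left(-87\right) = -364 - 87 = -451$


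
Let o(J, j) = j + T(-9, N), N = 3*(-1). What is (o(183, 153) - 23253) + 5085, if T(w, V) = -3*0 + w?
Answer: -18024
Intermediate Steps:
N = -3
T(w, V) = w (T(w, V) = 0 + w = w)
o(J, j) = -9 + j (o(J, j) = j - 9 = -9 + j)
(o(183, 153) - 23253) + 5085 = ((-9 + 153) - 23253) + 5085 = (144 - 23253) + 5085 = -23109 + 5085 = -18024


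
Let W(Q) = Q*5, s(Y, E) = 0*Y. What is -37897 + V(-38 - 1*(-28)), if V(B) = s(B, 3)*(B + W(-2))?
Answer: -37897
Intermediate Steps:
s(Y, E) = 0
W(Q) = 5*Q
V(B) = 0 (V(B) = 0*(B + 5*(-2)) = 0*(B - 10) = 0*(-10 + B) = 0)
-37897 + V(-38 - 1*(-28)) = -37897 + 0 = -37897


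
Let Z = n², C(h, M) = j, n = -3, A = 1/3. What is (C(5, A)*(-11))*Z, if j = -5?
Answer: 495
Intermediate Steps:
A = ⅓ ≈ 0.33333
C(h, M) = -5
Z = 9 (Z = (-3)² = 9)
(C(5, A)*(-11))*Z = -5*(-11)*9 = 55*9 = 495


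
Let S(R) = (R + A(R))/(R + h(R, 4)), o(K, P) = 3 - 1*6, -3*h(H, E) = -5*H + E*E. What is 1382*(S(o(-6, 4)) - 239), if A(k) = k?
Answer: -3296761/10 ≈ -3.2968e+5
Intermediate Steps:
h(H, E) = -E**2/3 + 5*H/3 (h(H, E) = -(-5*H + E*E)/3 = -(-5*H + E**2)/3 = -(E**2 - 5*H)/3 = -E**2/3 + 5*H/3)
o(K, P) = -3 (o(K, P) = 3 - 6 = -3)
S(R) = 2*R/(-16/3 + 8*R/3) (S(R) = (R + R)/(R + (-1/3*4**2 + 5*R/3)) = (2*R)/(R + (-1/3*16 + 5*R/3)) = (2*R)/(R + (-16/3 + 5*R/3)) = (2*R)/(-16/3 + 8*R/3) = 2*R/(-16/3 + 8*R/3))
1382*(S(o(-6, 4)) - 239) = 1382*((3/4)*(-3)/(-2 - 3) - 239) = 1382*((3/4)*(-3)/(-5) - 239) = 1382*((3/4)*(-3)*(-1/5) - 239) = 1382*(9/20 - 239) = 1382*(-4771/20) = -3296761/10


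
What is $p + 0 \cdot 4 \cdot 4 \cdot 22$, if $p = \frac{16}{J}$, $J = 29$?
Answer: $\frac{16}{29} \approx 0.55172$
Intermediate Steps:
$p = \frac{16}{29} \approx 0.55172$
$p + 0 \cdot 4 \cdot 4 \cdot 22 = \frac{16}{29} + 0 \cdot 4 \cdot 4 \cdot 22 = \frac{16}{29} + 0 \cdot 4 \cdot 22 = \frac{16}{29} + 0 \cdot 22 = \frac{16}{29} + 0 = \frac{16}{29}$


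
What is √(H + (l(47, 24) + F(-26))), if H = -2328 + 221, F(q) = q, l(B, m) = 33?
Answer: 10*I*√21 ≈ 45.826*I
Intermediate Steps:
H = -2107
√(H + (l(47, 24) + F(-26))) = √(-2107 + (33 - 26)) = √(-2107 + 7) = √(-2100) = 10*I*√21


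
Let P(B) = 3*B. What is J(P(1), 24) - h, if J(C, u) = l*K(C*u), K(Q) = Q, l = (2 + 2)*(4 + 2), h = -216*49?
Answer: 12312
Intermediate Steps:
h = -10584
l = 24 (l = 4*6 = 24)
J(C, u) = 24*C*u (J(C, u) = 24*(C*u) = 24*C*u)
J(P(1), 24) - h = 24*(3*1)*24 - 1*(-10584) = 24*3*24 + 10584 = 1728 + 10584 = 12312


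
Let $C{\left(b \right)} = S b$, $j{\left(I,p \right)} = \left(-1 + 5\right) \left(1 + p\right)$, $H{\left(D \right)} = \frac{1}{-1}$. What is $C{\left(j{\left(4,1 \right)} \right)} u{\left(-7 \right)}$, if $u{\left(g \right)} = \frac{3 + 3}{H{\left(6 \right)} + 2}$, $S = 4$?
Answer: $192$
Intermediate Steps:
$H{\left(D \right)} = -1$
$j{\left(I,p \right)} = 4 + 4 p$ ($j{\left(I,p \right)} = 4 \left(1 + p\right) = 4 + 4 p$)
$u{\left(g \right)} = 6$ ($u{\left(g \right)} = \frac{3 + 3}{-1 + 2} = \frac{6}{1} = 6 \cdot 1 = 6$)
$C{\left(b \right)} = 4 b$
$C{\left(j{\left(4,1 \right)} \right)} u{\left(-7 \right)} = 4 \left(4 + 4 \cdot 1\right) 6 = 4 \left(4 + 4\right) 6 = 4 \cdot 8 \cdot 6 = 32 \cdot 6 = 192$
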